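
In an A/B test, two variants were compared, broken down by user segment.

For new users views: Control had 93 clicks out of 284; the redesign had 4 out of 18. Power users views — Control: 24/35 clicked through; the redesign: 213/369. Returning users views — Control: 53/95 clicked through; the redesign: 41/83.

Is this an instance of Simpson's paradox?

Yes

New users: Control 93/284 = 32.7%, the redesign 4/18 = 22.2% → Control
Power users: Control 24/35 = 68.6%, the redesign 213/369 = 57.7% → Control
Returning users: Control 53/95 = 55.8%, the redesign 41/83 = 49.4% → Control
Overall: Control 170/414 = 41.1%, the redesign 258/470 = 54.9% → the redesign
Control wins each user group but the redesign wins overall — the comparison reverses. Control's views skew toward new users, which has a lower base rate.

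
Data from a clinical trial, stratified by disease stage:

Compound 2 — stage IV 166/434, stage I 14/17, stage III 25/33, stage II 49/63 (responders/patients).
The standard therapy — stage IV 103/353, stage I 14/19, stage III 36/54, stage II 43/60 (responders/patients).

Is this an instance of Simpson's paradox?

Stage IV: Compound 2 166/434 = 38.2%, the standard therapy 103/353 = 29.2% → Compound 2
Stage I: Compound 2 14/17 = 82.4%, the standard therapy 14/19 = 73.7% → Compound 2
Stage III: Compound 2 25/33 = 75.8%, the standard therapy 36/54 = 66.7% → Compound 2
Stage II: Compound 2 49/63 = 77.8%, the standard therapy 43/60 = 71.7% → Compound 2
Overall: Compound 2 254/547 = 46.4%, the standard therapy 196/486 = 40.3% → Compound 2
Compound 2 wins overall and in every disease group — no reversal.

No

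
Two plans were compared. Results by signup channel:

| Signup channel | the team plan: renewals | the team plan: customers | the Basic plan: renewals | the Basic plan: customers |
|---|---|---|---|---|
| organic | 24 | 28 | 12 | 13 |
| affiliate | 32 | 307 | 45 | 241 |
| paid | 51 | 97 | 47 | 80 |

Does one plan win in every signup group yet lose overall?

Organic: the team plan 24/28 = 85.7%, the Basic plan 12/13 = 92.3% → the Basic plan
Affiliate: the team plan 32/307 = 10.4%, the Basic plan 45/241 = 18.7% → the Basic plan
Paid: the team plan 51/97 = 52.6%, the Basic plan 47/80 = 58.8% → the Basic plan
Overall: the team plan 107/432 = 24.8%, the Basic plan 104/334 = 31.1% → the Basic plan
The Basic plan wins overall and in every signup group — no reversal.

No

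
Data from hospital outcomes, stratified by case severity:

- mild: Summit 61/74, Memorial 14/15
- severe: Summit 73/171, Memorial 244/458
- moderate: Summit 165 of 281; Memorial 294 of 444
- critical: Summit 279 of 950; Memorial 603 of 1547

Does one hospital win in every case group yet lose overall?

No

Mild: Summit 61/74 = 82.4%, Memorial 14/15 = 93.3% → Memorial
Severe: Summit 73/171 = 42.7%, Memorial 244/458 = 53.3% → Memorial
Moderate: Summit 165/281 = 58.7%, Memorial 294/444 = 66.2% → Memorial
Critical: Summit 279/950 = 29.4%, Memorial 603/1547 = 39.0% → Memorial
Overall: Summit 578/1476 = 39.2%, Memorial 1155/2464 = 46.9% → Memorial
Memorial wins overall and in every case group — no reversal.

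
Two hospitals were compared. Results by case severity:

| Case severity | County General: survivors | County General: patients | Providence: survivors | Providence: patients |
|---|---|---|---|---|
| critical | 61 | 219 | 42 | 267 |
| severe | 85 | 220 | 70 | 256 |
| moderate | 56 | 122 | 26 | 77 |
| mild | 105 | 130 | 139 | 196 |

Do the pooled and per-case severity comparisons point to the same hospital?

Yes

Critical: County General 61/219 = 27.9%, Providence 42/267 = 15.7% → County General
Severe: County General 85/220 = 38.6%, Providence 70/256 = 27.3% → County General
Moderate: County General 56/122 = 45.9%, Providence 26/77 = 33.8% → County General
Mild: County General 105/130 = 80.8%, Providence 139/196 = 70.9% → County General
Overall: County General 307/691 = 44.4%, Providence 277/796 = 34.8% → County General
County General wins overall and in every case group — no reversal.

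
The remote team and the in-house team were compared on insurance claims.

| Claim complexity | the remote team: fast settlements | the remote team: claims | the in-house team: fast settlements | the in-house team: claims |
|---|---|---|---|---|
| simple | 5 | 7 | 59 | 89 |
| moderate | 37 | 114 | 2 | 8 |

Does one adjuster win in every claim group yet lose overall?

Yes

Simple: the remote team 5/7 = 71.4%, the in-house team 59/89 = 66.3% → the remote team
Moderate: the remote team 37/114 = 32.5%, the in-house team 2/8 = 25.0% → the remote team
Overall: the remote team 42/121 = 34.7%, the in-house team 61/97 = 62.9% → the in-house team
The remote team wins each claim group but the in-house team wins overall — the comparison reverses. The remote team's claims skew toward moderate, which has a lower base rate.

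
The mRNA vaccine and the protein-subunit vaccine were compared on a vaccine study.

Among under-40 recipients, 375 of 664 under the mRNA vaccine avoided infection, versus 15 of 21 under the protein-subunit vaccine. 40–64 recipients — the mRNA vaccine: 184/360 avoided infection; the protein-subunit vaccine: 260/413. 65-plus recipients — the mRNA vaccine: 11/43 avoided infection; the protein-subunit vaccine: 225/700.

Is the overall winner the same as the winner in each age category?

No

Under-40: the mRNA vaccine 375/664 = 56.5%, the protein-subunit vaccine 15/21 = 71.4% → the protein-subunit vaccine
40–64: the mRNA vaccine 184/360 = 51.1%, the protein-subunit vaccine 260/413 = 63.0% → the protein-subunit vaccine
65-plus: the mRNA vaccine 11/43 = 25.6%, the protein-subunit vaccine 225/700 = 32.1% → the protein-subunit vaccine
Overall: the mRNA vaccine 570/1067 = 53.4%, the protein-subunit vaccine 500/1134 = 44.1% → the mRNA vaccine
The protein-subunit vaccine wins each age group but the mRNA vaccine wins overall — the comparison reverses. The protein-subunit vaccine's recipients skew toward 65-plus, which has a lower base rate.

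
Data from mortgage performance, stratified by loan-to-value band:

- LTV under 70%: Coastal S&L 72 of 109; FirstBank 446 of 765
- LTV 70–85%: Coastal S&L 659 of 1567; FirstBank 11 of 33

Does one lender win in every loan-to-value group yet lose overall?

Yes

LTV under 70%: Coastal S&L 72/109 = 66.1%, FirstBank 446/765 = 58.3% → Coastal S&L
LTV 70–85%: Coastal S&L 659/1567 = 42.1%, FirstBank 11/33 = 33.3% → Coastal S&L
Overall: Coastal S&L 731/1676 = 43.6%, FirstBank 457/798 = 57.3% → FirstBank
Coastal S&L wins each loan-to-value group but FirstBank wins overall — the comparison reverses. Coastal S&L's loans skew toward LTV 70–85%, which has a lower base rate.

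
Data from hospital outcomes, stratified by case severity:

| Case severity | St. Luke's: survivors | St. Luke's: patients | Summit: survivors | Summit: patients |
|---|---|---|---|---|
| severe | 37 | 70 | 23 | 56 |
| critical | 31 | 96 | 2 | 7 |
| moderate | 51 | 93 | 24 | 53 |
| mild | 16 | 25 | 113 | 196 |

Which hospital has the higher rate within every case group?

Severe: St. Luke's 37/70 = 52.9%, Summit 23/56 = 41.1% → St. Luke's
Critical: St. Luke's 31/96 = 32.3%, Summit 2/7 = 28.6% → St. Luke's
Moderate: St. Luke's 51/93 = 54.8%, Summit 24/53 = 45.3% → St. Luke's
Mild: St. Luke's 16/25 = 64.0%, Summit 113/196 = 57.7% → St. Luke's
St. Luke's has the higher rate in all 4 groups.

St. Luke's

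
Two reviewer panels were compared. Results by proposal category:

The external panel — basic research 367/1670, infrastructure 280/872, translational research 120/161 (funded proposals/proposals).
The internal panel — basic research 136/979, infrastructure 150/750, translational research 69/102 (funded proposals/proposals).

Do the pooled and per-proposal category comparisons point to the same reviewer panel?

Basic research: the external panel 367/1670 = 22.0%, the internal panel 136/979 = 13.9% → the external panel
Infrastructure: the external panel 280/872 = 32.1%, the internal panel 150/750 = 20.0% → the external panel
Translational research: the external panel 120/161 = 74.5%, the internal panel 69/102 = 67.6% → the external panel
Overall: the external panel 767/2703 = 28.4%, the internal panel 355/1831 = 19.4% → the external panel
The external panel wins overall and in every proposal group — no reversal.

Yes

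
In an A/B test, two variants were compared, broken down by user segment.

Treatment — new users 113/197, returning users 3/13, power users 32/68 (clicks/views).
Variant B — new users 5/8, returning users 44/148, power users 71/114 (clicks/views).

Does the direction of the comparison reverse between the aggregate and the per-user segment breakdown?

Yes

New users: Treatment 113/197 = 57.4%, Variant B 5/8 = 62.5% → Variant B
Returning users: Treatment 3/13 = 23.1%, Variant B 44/148 = 29.7% → Variant B
Power users: Treatment 32/68 = 47.1%, Variant B 71/114 = 62.3% → Variant B
Overall: Treatment 148/278 = 53.2%, Variant B 120/270 = 44.4% → Treatment
Variant B wins each user group but Treatment wins overall — the comparison reverses. Variant B's views skew toward returning users, which has a lower base rate.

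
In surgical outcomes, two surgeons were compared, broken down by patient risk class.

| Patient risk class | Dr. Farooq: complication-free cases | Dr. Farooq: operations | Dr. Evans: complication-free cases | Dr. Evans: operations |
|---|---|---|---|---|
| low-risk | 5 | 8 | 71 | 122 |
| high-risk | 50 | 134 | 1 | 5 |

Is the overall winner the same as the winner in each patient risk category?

Low-risk: Dr. Farooq 5/8 = 62.5%, Dr. Evans 71/122 = 58.2% → Dr. Farooq
High-risk: Dr. Farooq 50/134 = 37.3%, Dr. Evans 1/5 = 20.0% → Dr. Farooq
Overall: Dr. Farooq 55/142 = 38.7%, Dr. Evans 72/127 = 56.7% → Dr. Evans
Dr. Farooq wins each patient risk group but Dr. Evans wins overall — the comparison reverses. Dr. Farooq's operations skew toward high-risk, which has a lower base rate.

No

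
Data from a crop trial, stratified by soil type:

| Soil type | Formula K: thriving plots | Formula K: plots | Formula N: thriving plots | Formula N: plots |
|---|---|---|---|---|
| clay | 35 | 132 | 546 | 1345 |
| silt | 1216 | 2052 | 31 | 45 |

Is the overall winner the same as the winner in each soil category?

No

Clay: Formula K 35/132 = 26.5%, Formula N 546/1345 = 40.6% → Formula N
Silt: Formula K 1216/2052 = 59.3%, Formula N 31/45 = 68.9% → Formula N
Overall: Formula K 1251/2184 = 57.3%, Formula N 577/1390 = 41.5% → Formula K
Formula N wins each soil group but Formula K wins overall — the comparison reverses. Formula N's plots skew toward clay, which has a lower base rate.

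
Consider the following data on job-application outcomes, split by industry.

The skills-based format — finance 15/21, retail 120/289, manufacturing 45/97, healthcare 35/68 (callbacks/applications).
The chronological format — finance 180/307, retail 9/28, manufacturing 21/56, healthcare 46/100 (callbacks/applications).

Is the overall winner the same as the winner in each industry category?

Finance: the skills-based format 15/21 = 71.4%, the chronological format 180/307 = 58.6% → the skills-based format
Retail: the skills-based format 120/289 = 41.5%, the chronological format 9/28 = 32.1% → the skills-based format
Manufacturing: the skills-based format 45/97 = 46.4%, the chronological format 21/56 = 37.5% → the skills-based format
Healthcare: the skills-based format 35/68 = 51.5%, the chronological format 46/100 = 46.0% → the skills-based format
Overall: the skills-based format 215/475 = 45.3%, the chronological format 256/491 = 52.1% → the chronological format
The skills-based format wins each industry group but the chronological format wins overall — the comparison reverses. The skills-based format's applications skew toward retail, which has a lower base rate.

No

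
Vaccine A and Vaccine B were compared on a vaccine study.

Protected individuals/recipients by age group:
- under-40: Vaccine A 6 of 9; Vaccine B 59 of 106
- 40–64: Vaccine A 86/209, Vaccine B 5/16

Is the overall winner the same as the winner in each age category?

No

Under-40: Vaccine A 6/9 = 66.7%, Vaccine B 59/106 = 55.7% → Vaccine A
40–64: Vaccine A 86/209 = 41.1%, Vaccine B 5/16 = 31.2% → Vaccine A
Overall: Vaccine A 92/218 = 42.2%, Vaccine B 64/122 = 52.5% → Vaccine B
Vaccine A wins each age group but Vaccine B wins overall — the comparison reverses. Vaccine A's recipients skew toward 40–64, which has a lower base rate.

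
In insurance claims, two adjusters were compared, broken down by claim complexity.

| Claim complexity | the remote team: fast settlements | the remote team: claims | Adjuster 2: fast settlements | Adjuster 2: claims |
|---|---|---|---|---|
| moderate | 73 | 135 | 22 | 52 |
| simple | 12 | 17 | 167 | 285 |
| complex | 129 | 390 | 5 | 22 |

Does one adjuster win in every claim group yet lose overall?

Moderate: the remote team 73/135 = 54.1%, Adjuster 2 22/52 = 42.3% → the remote team
Simple: the remote team 12/17 = 70.6%, Adjuster 2 167/285 = 58.6% → the remote team
Complex: the remote team 129/390 = 33.1%, Adjuster 2 5/22 = 22.7% → the remote team
Overall: the remote team 214/542 = 39.5%, Adjuster 2 194/359 = 54.0% → Adjuster 2
The remote team wins each claim group but Adjuster 2 wins overall — the comparison reverses. The remote team's claims skew toward complex, which has a lower base rate.

Yes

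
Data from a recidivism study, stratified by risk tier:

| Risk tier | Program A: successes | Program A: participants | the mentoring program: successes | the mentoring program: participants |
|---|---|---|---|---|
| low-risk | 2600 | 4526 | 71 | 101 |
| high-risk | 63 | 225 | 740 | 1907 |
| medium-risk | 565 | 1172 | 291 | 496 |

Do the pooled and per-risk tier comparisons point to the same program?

No

Low-risk: Program A 2600/4526 = 57.4%, the mentoring program 71/101 = 70.3% → the mentoring program
High-risk: Program A 63/225 = 28.0%, the mentoring program 740/1907 = 38.8% → the mentoring program
Medium-risk: Program A 565/1172 = 48.2%, the mentoring program 291/496 = 58.7% → the mentoring program
Overall: Program A 3228/5923 = 54.5%, the mentoring program 1102/2504 = 44.0% → Program A
The mentoring program wins each risk group but Program A wins overall — the comparison reverses. The mentoring program's participants skew toward high-risk, which has a lower base rate.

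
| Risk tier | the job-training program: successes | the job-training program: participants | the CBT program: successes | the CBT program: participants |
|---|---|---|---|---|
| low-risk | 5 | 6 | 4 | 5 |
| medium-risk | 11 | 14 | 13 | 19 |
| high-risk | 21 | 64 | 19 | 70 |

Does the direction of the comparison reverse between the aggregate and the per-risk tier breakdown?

Low-risk: the job-training program 5/6 = 83.3%, the CBT program 4/5 = 80.0% → the job-training program
Medium-risk: the job-training program 11/14 = 78.6%, the CBT program 13/19 = 68.4% → the job-training program
High-risk: the job-training program 21/64 = 32.8%, the CBT program 19/70 = 27.1% → the job-training program
Overall: the job-training program 37/84 = 44.0%, the CBT program 36/94 = 38.3% → the job-training program
The job-training program wins overall and in every risk group — no reversal.

No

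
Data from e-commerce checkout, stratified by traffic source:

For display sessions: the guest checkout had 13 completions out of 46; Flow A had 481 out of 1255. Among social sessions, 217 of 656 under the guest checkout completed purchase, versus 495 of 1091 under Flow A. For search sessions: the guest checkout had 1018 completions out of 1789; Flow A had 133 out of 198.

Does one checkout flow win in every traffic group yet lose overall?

Display: the guest checkout 13/46 = 28.3%, Flow A 481/1255 = 38.3% → Flow A
Social: the guest checkout 217/656 = 33.1%, Flow A 495/1091 = 45.4% → Flow A
Search: the guest checkout 1018/1789 = 56.9%, Flow A 133/198 = 67.2% → Flow A
Overall: the guest checkout 1248/2491 = 50.1%, Flow A 1109/2544 = 43.6% → the guest checkout
Flow A wins each traffic group but the guest checkout wins overall — the comparison reverses. Flow A's sessions skew toward display, which has a lower base rate.

Yes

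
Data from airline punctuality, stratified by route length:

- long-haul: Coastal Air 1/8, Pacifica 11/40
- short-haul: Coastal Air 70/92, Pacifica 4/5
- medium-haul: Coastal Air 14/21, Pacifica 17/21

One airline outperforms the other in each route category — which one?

Pacifica

Long-haul: Coastal Air 1/8 = 12.5%, Pacifica 11/40 = 27.5% → Pacifica
Short-haul: Coastal Air 70/92 = 76.1%, Pacifica 4/5 = 80.0% → Pacifica
Medium-haul: Coastal Air 14/21 = 66.7%, Pacifica 17/21 = 81.0% → Pacifica
Pacifica has the higher rate in all 3 groups.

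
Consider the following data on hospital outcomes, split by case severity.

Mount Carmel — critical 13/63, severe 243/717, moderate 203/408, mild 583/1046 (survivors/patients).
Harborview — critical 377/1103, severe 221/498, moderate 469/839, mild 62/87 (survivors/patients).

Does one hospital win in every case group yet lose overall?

Yes

Critical: Mount Carmel 13/63 = 20.6%, Harborview 377/1103 = 34.2% → Harborview
Severe: Mount Carmel 243/717 = 33.9%, Harborview 221/498 = 44.4% → Harborview
Moderate: Mount Carmel 203/408 = 49.8%, Harborview 469/839 = 55.9% → Harborview
Mild: Mount Carmel 583/1046 = 55.7%, Harborview 62/87 = 71.3% → Harborview
Overall: Mount Carmel 1042/2234 = 46.6%, Harborview 1129/2527 = 44.7% → Mount Carmel
Harborview wins each case group but Mount Carmel wins overall — the comparison reverses. Harborview's patients skew toward critical, which has a lower base rate.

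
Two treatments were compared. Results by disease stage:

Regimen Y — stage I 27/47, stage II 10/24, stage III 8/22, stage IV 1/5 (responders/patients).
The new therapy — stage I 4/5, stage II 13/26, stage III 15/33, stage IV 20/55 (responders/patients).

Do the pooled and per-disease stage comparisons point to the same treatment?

Stage I: Regimen Y 27/47 = 57.4%, the new therapy 4/5 = 80.0% → the new therapy
Stage II: Regimen Y 10/24 = 41.7%, the new therapy 13/26 = 50.0% → the new therapy
Stage III: Regimen Y 8/22 = 36.4%, the new therapy 15/33 = 45.5% → the new therapy
Stage IV: Regimen Y 1/5 = 20.0%, the new therapy 20/55 = 36.4% → the new therapy
Overall: Regimen Y 46/98 = 46.9%, the new therapy 52/119 = 43.7% → Regimen Y
The new therapy wins each disease group but Regimen Y wins overall — the comparison reverses. The new therapy's patients skew toward stage IV, which has a lower base rate.

No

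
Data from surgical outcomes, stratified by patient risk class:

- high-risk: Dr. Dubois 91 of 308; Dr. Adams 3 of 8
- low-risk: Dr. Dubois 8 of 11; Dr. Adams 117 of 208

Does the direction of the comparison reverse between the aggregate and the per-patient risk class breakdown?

No

High-risk: Dr. Dubois 91/308 = 29.5%, Dr. Adams 3/8 = 37.5% → Dr. Adams
Low-risk: Dr. Dubois 8/11 = 72.7%, Dr. Adams 117/208 = 56.2% → Dr. Dubois
Overall: Dr. Dubois 99/319 = 31.0%, Dr. Adams 120/216 = 55.6% → Dr. Adams
Neither sweeps: Dr. Dubois wins 1 of 2 groups, Dr. Adams wins 1. Dr. Adams wins overall but not every group — no Simpson reversal.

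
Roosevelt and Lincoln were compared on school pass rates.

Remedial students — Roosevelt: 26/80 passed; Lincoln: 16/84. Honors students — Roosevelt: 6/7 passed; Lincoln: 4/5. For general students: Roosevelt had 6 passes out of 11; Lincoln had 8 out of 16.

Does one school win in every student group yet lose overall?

No

Remedial: Roosevelt 26/80 = 32.5%, Lincoln 16/84 = 19.0% → Roosevelt
Honors: Roosevelt 6/7 = 85.7%, Lincoln 4/5 = 80.0% → Roosevelt
General: Roosevelt 6/11 = 54.5%, Lincoln 8/16 = 50.0% → Roosevelt
Overall: Roosevelt 38/98 = 38.8%, Lincoln 28/105 = 26.7% → Roosevelt
Roosevelt wins overall and in every student group — no reversal.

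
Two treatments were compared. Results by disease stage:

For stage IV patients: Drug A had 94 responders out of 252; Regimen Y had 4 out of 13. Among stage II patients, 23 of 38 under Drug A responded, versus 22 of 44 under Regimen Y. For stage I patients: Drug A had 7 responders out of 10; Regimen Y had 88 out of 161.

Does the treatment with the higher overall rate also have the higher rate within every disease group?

No

Stage IV: Drug A 94/252 = 37.3%, Regimen Y 4/13 = 30.8% → Drug A
Stage II: Drug A 23/38 = 60.5%, Regimen Y 22/44 = 50.0% → Drug A
Stage I: Drug A 7/10 = 70.0%, Regimen Y 88/161 = 54.7% → Drug A
Overall: Drug A 124/300 = 41.3%, Regimen Y 114/218 = 52.3% → Regimen Y
Drug A wins each disease group but Regimen Y wins overall — the comparison reverses. Drug A's patients skew toward stage IV, which has a lower base rate.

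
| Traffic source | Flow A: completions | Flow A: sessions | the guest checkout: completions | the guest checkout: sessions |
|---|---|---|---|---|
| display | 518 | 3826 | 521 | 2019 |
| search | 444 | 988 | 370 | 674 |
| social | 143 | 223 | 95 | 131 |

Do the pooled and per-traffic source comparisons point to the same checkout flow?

Yes

Display: Flow A 518/3826 = 13.5%, the guest checkout 521/2019 = 25.8% → the guest checkout
Search: Flow A 444/988 = 44.9%, the guest checkout 370/674 = 54.9% → the guest checkout
Social: Flow A 143/223 = 64.1%, the guest checkout 95/131 = 72.5% → the guest checkout
Overall: Flow A 1105/5037 = 21.9%, the guest checkout 986/2824 = 34.9% → the guest checkout
The guest checkout wins overall and in every traffic group — no reversal.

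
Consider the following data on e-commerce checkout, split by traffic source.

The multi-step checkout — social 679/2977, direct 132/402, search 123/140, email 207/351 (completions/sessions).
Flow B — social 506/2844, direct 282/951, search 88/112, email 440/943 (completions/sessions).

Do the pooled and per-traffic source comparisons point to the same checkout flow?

Yes

Social: the multi-step checkout 679/2977 = 22.8%, Flow B 506/2844 = 17.8% → the multi-step checkout
Direct: the multi-step checkout 132/402 = 32.8%, Flow B 282/951 = 29.7% → the multi-step checkout
Search: the multi-step checkout 123/140 = 87.9%, Flow B 88/112 = 78.6% → the multi-step checkout
Email: the multi-step checkout 207/351 = 59.0%, Flow B 440/943 = 46.7% → the multi-step checkout
Overall: the multi-step checkout 1141/3870 = 29.5%, Flow B 1316/4850 = 27.1% → the multi-step checkout
The multi-step checkout wins overall and in every traffic group — no reversal.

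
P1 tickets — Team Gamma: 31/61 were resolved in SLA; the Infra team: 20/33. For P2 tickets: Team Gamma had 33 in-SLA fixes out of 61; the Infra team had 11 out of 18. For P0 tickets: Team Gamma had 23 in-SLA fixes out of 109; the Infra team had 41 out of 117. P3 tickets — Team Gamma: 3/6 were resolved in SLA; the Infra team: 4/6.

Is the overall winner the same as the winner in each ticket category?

P1: Team Gamma 31/61 = 50.8%, the Infra team 20/33 = 60.6% → the Infra team
P2: Team Gamma 33/61 = 54.1%, the Infra team 11/18 = 61.1% → the Infra team
P0: Team Gamma 23/109 = 21.1%, the Infra team 41/117 = 35.0% → the Infra team
P3: Team Gamma 3/6 = 50.0%, the Infra team 4/6 = 66.7% → the Infra team
Overall: Team Gamma 90/237 = 38.0%, the Infra team 76/174 = 43.7% → the Infra team
The Infra team wins overall and in every ticket group — no reversal.

Yes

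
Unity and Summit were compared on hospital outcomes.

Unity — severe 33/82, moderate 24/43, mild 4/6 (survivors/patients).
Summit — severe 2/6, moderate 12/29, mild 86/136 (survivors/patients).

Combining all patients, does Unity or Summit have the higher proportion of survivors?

Severe: Unity 33/82 = 40.2%, Summit 2/6 = 33.3% → Unity
Moderate: Unity 24/43 = 55.8%, Summit 12/29 = 41.4% → Unity
Mild: Unity 4/6 = 66.7%, Summit 86/136 = 63.2% → Unity
Overall: Unity 61/131 = 46.6%, Summit 100/171 = 58.5% → Summit
(Unity wins every case group but Summit wins overall — Unity's patients skew toward the low-rate severe group.)

Summit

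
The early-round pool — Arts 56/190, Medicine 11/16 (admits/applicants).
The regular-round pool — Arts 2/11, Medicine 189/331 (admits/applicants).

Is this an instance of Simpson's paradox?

Arts: the early-round pool 56/190 = 29.5%, the regular-round pool 2/11 = 18.2% → the early-round pool
Medicine: the early-round pool 11/16 = 68.8%, the regular-round pool 189/331 = 57.1% → the early-round pool
Overall: the early-round pool 67/206 = 32.5%, the regular-round pool 191/342 = 55.8% → the regular-round pool
The early-round pool wins each department group but the regular-round pool wins overall — the comparison reverses. The early-round pool's applicants skew toward Arts, which has a lower base rate.

Yes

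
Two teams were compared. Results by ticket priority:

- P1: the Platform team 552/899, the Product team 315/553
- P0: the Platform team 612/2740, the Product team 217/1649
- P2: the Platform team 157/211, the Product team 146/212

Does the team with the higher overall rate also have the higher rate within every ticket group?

P1: the Platform team 552/899 = 61.4%, the Product team 315/553 = 57.0% → the Platform team
P0: the Platform team 612/2740 = 22.3%, the Product team 217/1649 = 13.2% → the Platform team
P2: the Platform team 157/211 = 74.4%, the Product team 146/212 = 68.9% → the Platform team
Overall: the Platform team 1321/3850 = 34.3%, the Product team 678/2414 = 28.1% → the Platform team
The Platform team wins overall and in every ticket group — no reversal.

Yes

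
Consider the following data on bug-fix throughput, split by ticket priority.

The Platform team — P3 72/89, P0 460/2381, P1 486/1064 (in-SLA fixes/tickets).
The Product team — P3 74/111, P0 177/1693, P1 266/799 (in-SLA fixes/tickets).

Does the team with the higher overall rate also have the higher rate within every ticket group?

Yes

P3: the Platform team 72/89 = 80.9%, the Product team 74/111 = 66.7% → the Platform team
P0: the Platform team 460/2381 = 19.3%, the Product team 177/1693 = 10.5% → the Platform team
P1: the Platform team 486/1064 = 45.7%, the Product team 266/799 = 33.3% → the Platform team
Overall: the Platform team 1018/3534 = 28.8%, the Product team 517/2603 = 19.9% → the Platform team
The Platform team wins overall and in every ticket group — no reversal.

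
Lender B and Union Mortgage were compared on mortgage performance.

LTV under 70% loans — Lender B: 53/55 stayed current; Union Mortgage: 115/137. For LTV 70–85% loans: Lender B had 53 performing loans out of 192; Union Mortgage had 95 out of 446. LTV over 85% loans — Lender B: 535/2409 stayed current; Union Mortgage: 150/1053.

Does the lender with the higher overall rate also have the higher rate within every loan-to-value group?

Yes

LTV under 70%: Lender B 53/55 = 96.4%, Union Mortgage 115/137 = 83.9% → Lender B
LTV 70–85%: Lender B 53/192 = 27.6%, Union Mortgage 95/446 = 21.3% → Lender B
LTV over 85%: Lender B 535/2409 = 22.2%, Union Mortgage 150/1053 = 14.2% → Lender B
Overall: Lender B 641/2656 = 24.1%, Union Mortgage 360/1636 = 22.0% → Lender B
Lender B wins overall and in every loan-to-value group — no reversal.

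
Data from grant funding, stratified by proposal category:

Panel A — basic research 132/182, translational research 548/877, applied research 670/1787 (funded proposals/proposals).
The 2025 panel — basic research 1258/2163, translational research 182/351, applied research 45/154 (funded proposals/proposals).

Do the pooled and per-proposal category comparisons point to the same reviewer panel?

No

Basic research: Panel A 132/182 = 72.5%, the 2025 panel 1258/2163 = 58.2% → Panel A
Translational research: Panel A 548/877 = 62.5%, the 2025 panel 182/351 = 51.9% → Panel A
Applied research: Panel A 670/1787 = 37.5%, the 2025 panel 45/154 = 29.2% → Panel A
Overall: Panel A 1350/2846 = 47.4%, the 2025 panel 1485/2668 = 55.7% → the 2025 panel
Panel A wins each proposal group but the 2025 panel wins overall — the comparison reverses. Panel A's proposals skew toward applied research, which has a lower base rate.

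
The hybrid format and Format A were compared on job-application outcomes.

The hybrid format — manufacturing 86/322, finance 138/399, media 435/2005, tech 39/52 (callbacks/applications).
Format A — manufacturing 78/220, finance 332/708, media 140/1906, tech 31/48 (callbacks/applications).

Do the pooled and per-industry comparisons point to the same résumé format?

Manufacturing: the hybrid format 86/322 = 26.7%, Format A 78/220 = 35.5% → Format A
Finance: the hybrid format 138/399 = 34.6%, Format A 332/708 = 46.9% → Format A
Media: the hybrid format 435/2005 = 21.7%, Format A 140/1906 = 7.3% → the hybrid format
Tech: the hybrid format 39/52 = 75.0%, Format A 31/48 = 64.6% → the hybrid format
Overall: the hybrid format 698/2778 = 25.1%, Format A 581/2882 = 20.2% → the hybrid format
Neither sweeps: the hybrid format wins 2 of 4 groups, Format A wins 2. The hybrid format wins overall but not every group — no Simpson reversal.

No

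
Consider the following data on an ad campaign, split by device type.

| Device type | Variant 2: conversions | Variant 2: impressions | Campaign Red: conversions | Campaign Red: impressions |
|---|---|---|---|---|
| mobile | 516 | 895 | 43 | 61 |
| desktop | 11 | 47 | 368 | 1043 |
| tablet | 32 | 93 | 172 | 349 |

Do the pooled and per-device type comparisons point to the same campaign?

No

Mobile: Variant 2 516/895 = 57.7%, Campaign Red 43/61 = 70.5% → Campaign Red
Desktop: Variant 2 11/47 = 23.4%, Campaign Red 368/1043 = 35.3% → Campaign Red
Tablet: Variant 2 32/93 = 34.4%, Campaign Red 172/349 = 49.3% → Campaign Red
Overall: Variant 2 559/1035 = 54.0%, Campaign Red 583/1453 = 40.1% → Variant 2
Campaign Red wins each device group but Variant 2 wins overall — the comparison reverses. Campaign Red's impressions skew toward desktop, which has a lower base rate.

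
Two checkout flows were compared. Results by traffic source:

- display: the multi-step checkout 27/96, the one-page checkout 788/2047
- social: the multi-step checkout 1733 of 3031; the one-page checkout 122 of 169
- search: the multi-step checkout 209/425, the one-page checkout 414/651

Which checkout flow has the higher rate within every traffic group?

Display: the multi-step checkout 27/96 = 28.1%, the one-page checkout 788/2047 = 38.5% → the one-page checkout
Social: the multi-step checkout 1733/3031 = 57.2%, the one-page checkout 122/169 = 72.2% → the one-page checkout
Search: the multi-step checkout 209/425 = 49.2%, the one-page checkout 414/651 = 63.6% → the one-page checkout
The one-page checkout has the higher rate in all 3 groups.

the one-page checkout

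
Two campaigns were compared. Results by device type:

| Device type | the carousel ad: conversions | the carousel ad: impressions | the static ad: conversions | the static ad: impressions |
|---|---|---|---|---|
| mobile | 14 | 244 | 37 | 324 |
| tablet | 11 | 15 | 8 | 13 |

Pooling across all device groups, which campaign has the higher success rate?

Mobile: the carousel ad 14/244 = 5.7%, the static ad 37/324 = 11.4% → the static ad
Tablet: the carousel ad 11/15 = 73.3%, the static ad 8/13 = 61.5% → the carousel ad
Overall: the carousel ad 25/259 = 9.7%, the static ad 45/337 = 13.4% → the static ad
(Neither sweeps every device group, but the static ad has the higher pooled rate.)

the static ad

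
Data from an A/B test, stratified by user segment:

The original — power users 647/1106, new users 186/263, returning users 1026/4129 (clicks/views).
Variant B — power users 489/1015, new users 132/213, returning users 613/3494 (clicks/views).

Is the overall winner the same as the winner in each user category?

Power users: the original 647/1106 = 58.5%, Variant B 489/1015 = 48.2% → the original
New users: the original 186/263 = 70.7%, Variant B 132/213 = 62.0% → the original
Returning users: the original 1026/4129 = 24.8%, Variant B 613/3494 = 17.5% → the original
Overall: the original 1859/5498 = 33.8%, Variant B 1234/4722 = 26.1% → the original
The original wins overall and in every user group — no reversal.

Yes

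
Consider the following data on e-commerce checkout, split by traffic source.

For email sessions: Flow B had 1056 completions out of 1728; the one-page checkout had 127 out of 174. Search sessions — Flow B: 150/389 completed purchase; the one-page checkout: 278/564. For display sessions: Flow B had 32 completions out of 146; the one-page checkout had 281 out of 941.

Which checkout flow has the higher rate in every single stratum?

the one-page checkout

Email: Flow B 1056/1728 = 61.1%, the one-page checkout 127/174 = 73.0% → the one-page checkout
Search: Flow B 150/389 = 38.6%, the one-page checkout 278/564 = 49.3% → the one-page checkout
Display: Flow B 32/146 = 21.9%, the one-page checkout 281/941 = 29.9% → the one-page checkout
The one-page checkout has the higher rate in all 3 groups.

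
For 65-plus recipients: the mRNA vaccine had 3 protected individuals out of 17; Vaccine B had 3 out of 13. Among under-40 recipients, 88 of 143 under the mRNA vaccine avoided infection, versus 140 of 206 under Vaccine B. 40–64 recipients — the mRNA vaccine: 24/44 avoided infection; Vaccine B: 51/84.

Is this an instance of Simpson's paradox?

65-plus: the mRNA vaccine 3/17 = 17.6%, Vaccine B 3/13 = 23.1% → Vaccine B
Under-40: the mRNA vaccine 88/143 = 61.5%, Vaccine B 140/206 = 68.0% → Vaccine B
40–64: the mRNA vaccine 24/44 = 54.5%, Vaccine B 51/84 = 60.7% → Vaccine B
Overall: the mRNA vaccine 115/204 = 56.4%, Vaccine B 194/303 = 64.0% → Vaccine B
Vaccine B wins overall and in every age group — no reversal.

No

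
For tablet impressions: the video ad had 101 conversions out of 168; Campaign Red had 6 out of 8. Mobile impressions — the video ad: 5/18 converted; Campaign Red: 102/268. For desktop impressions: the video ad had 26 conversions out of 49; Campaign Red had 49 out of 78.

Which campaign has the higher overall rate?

Tablet: the video ad 101/168 = 60.1%, Campaign Red 6/8 = 75.0% → Campaign Red
Mobile: the video ad 5/18 = 27.8%, Campaign Red 102/268 = 38.1% → Campaign Red
Desktop: the video ad 26/49 = 53.1%, Campaign Red 49/78 = 62.8% → Campaign Red
Overall: the video ad 132/235 = 56.2%, Campaign Red 157/354 = 44.4% → the video ad
(Campaign Red wins every device group but the video ad wins overall — Campaign Red's impressions skew toward the low-rate mobile group.)

the video ad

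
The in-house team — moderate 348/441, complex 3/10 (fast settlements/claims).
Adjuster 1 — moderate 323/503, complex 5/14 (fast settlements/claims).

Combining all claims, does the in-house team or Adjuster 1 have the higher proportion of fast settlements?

the in-house team

Moderate: the in-house team 348/441 = 78.9%, Adjuster 1 323/503 = 64.2% → the in-house team
Complex: the in-house team 3/10 = 30.0%, Adjuster 1 5/14 = 35.7% → Adjuster 1
Overall: the in-house team 351/451 = 77.8%, Adjuster 1 328/517 = 63.4% → the in-house team
(Neither sweeps every claim group, but the in-house team has the higher pooled rate.)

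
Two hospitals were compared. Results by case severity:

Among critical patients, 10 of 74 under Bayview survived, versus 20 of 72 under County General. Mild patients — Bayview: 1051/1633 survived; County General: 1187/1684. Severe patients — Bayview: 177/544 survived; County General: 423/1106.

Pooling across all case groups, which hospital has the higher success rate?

County General

Critical: Bayview 10/74 = 13.5%, County General 20/72 = 27.8% → County General
Mild: Bayview 1051/1633 = 64.4%, County General 1187/1684 = 70.5% → County General
Severe: Bayview 177/544 = 32.5%, County General 423/1106 = 38.2% → County General
Overall: Bayview 1238/2251 = 55.0%, County General 1630/2862 = 57.0% → County General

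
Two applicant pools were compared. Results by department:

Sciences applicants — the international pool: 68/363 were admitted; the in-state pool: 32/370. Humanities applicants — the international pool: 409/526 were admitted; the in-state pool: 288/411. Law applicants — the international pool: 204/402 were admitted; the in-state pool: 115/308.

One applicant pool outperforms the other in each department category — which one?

the international pool

Sciences: the international pool 68/363 = 18.7%, the in-state pool 32/370 = 8.6% → the international pool
Humanities: the international pool 409/526 = 77.8%, the in-state pool 288/411 = 70.1% → the international pool
Law: the international pool 204/402 = 50.7%, the in-state pool 115/308 = 37.3% → the international pool
The international pool has the higher rate in all 3 groups.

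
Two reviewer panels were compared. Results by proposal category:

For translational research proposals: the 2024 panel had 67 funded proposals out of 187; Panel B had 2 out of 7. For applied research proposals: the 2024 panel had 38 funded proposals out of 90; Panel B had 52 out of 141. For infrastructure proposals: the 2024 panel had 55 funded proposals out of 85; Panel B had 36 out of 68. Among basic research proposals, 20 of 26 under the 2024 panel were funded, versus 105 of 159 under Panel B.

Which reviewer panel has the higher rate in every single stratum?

the 2024 panel

Translational research: the 2024 panel 67/187 = 35.8%, Panel B 2/7 = 28.6% → the 2024 panel
Applied research: the 2024 panel 38/90 = 42.2%, Panel B 52/141 = 36.9% → the 2024 panel
Infrastructure: the 2024 panel 55/85 = 64.7%, Panel B 36/68 = 52.9% → the 2024 panel
Basic research: the 2024 panel 20/26 = 76.9%, Panel B 105/159 = 66.0% → the 2024 panel
The 2024 panel has the higher rate in all 4 groups.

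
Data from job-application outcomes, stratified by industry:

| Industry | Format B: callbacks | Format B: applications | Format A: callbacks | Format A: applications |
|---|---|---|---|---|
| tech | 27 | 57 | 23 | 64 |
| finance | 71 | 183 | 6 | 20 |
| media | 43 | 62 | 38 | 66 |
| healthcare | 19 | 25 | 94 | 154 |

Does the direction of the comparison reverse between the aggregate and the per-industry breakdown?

Tech: Format B 27/57 = 47.4%, Format A 23/64 = 35.9% → Format B
Finance: Format B 71/183 = 38.8%, Format A 6/20 = 30.0% → Format B
Media: Format B 43/62 = 69.4%, Format A 38/66 = 57.6% → Format B
Healthcare: Format B 19/25 = 76.0%, Format A 94/154 = 61.0% → Format B
Overall: Format B 160/327 = 48.9%, Format A 161/304 = 53.0% → Format A
Format B wins each industry group but Format A wins overall — the comparison reverses. Format B's applications skew toward finance, which has a lower base rate.

Yes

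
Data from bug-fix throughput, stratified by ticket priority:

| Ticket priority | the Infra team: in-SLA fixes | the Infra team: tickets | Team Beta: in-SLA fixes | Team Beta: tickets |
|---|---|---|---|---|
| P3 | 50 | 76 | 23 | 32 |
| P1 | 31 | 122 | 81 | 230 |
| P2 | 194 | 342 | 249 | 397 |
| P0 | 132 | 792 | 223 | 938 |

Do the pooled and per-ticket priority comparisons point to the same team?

P3: the Infra team 50/76 = 65.8%, Team Beta 23/32 = 71.9% → Team Beta
P1: the Infra team 31/122 = 25.4%, Team Beta 81/230 = 35.2% → Team Beta
P2: the Infra team 194/342 = 56.7%, Team Beta 249/397 = 62.7% → Team Beta
P0: the Infra team 132/792 = 16.7%, Team Beta 223/938 = 23.8% → Team Beta
Overall: the Infra team 407/1332 = 30.6%, Team Beta 576/1597 = 36.1% → Team Beta
Team Beta wins overall and in every ticket group — no reversal.

Yes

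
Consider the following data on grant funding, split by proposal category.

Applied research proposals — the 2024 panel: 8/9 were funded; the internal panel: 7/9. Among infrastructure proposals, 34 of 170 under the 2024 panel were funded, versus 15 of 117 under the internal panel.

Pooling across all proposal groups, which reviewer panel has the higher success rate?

the 2024 panel

Applied research: the 2024 panel 8/9 = 88.9%, the internal panel 7/9 = 77.8% → the 2024 panel
Infrastructure: the 2024 panel 34/170 = 20.0%, the internal panel 15/117 = 12.8% → the 2024 panel
Overall: the 2024 panel 42/179 = 23.5%, the internal panel 22/126 = 17.5% → the 2024 panel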